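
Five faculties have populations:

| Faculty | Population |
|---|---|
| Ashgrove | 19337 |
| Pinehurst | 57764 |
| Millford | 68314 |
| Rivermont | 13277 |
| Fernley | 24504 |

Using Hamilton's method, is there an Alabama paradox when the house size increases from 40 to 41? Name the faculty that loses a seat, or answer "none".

At 40 seats: Ashgrove 4, Pinehurst 13, Millford 15, Rivermont 3, Fernley 5.
At 41 seats: Ashgrove 4, Pinehurst 13, Millford 15, Rivermont 3, Fernley 6.
No faculty's allocation decreased.

none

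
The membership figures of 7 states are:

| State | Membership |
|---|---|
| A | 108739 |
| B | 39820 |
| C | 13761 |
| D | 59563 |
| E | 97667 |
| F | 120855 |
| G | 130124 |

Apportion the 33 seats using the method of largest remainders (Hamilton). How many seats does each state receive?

Total 570529; standard divisor 570529/33 ≈ 17288.758.
Standard quotas: A 6.2896, B 2.3032, C 0.7960, D 3.4452, E 5.6492, F 6.9904, G 7.5265.
Lower quotas: A 6, B 2, C 0, D 3, E 5, F 6, G 7 (sum 29, leaving 4 seats).
Remainders in descending order: F 0.9904, C 0.7960, E 0.6492, G 0.5265, D 0.4452, B 0.3032, A 0.2896.
Largest remainders: F, C, E, G receive the extra seats.

A: 6, B: 2, C: 1, D: 3, E: 6, F: 7, G: 8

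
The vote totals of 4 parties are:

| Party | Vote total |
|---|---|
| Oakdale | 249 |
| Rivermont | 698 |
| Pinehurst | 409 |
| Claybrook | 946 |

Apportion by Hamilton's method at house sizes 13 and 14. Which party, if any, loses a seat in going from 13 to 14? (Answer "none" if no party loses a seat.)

none

At 13 seats: Oakdale 2, Rivermont 4, Pinehurst 2, Claybrook 5.
At 14 seats: Oakdale 2, Rivermont 4, Pinehurst 2, Claybrook 6.
No party's allocation decreased.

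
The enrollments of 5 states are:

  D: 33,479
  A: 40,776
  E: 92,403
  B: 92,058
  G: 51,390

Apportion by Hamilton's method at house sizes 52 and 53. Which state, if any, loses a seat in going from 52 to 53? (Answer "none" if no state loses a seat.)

At 52 seats: D 6, A 7, E 15, B 15, G 9.
At 53 seats: D 5, A 7, E 16, B 16, G 9.
D drops from 6 to 5.

D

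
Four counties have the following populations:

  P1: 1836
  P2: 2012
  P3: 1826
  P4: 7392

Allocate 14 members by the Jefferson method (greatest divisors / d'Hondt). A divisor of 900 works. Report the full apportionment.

P1 2; P2 2; P3 2; P4 8

With modified divisor 900: modified quotas P1 2.040, P2 2.236, P3 2.029, P4 8.213.
Rounding down: P1 2, P2 2, P3 2, P4 8 (total 14).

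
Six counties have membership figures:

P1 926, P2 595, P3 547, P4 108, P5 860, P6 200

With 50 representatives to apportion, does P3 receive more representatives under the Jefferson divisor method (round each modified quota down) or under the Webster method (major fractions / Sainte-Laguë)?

Webster

Jefferson: P1 15, P2 9, P3 8, P4 1, P5 14, P6 3.
Webster: P1 14, P2 9, P3 9, P4 2, P5 13, P6 3.
P3 gets 8 under Jefferson and 9 under Webster.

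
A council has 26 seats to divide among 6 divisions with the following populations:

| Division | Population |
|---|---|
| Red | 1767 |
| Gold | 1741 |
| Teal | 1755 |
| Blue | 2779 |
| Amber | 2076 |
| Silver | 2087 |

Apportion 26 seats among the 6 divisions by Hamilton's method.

Total 12205; standard divisor 12205/26 ≈ 469.423.
Standard quotas: Red 3.764, Gold 3.709, Teal 3.739, Blue 5.920, Amber 4.422, Silver 4.446.
Lower quotas: Red 3, Gold 3, Teal 3, Blue 5, Amber 4, Silver 4 (sum 22, leaving 4 seats).
Remainders in descending order: Blue 0.920, Red 0.764, Teal 0.739, Gold 0.709, Silver 0.446, Amber 0.422.
The surplus seats go to Blue, Red, Teal, Gold.

Red 4, Gold 4, Teal 4, Blue 6, Amber 4, Silver 4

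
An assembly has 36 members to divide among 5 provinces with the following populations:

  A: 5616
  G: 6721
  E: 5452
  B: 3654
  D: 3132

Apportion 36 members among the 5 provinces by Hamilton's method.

A: 8; G: 10; E: 8; B: 5; D: 5

Total 24575; standard divisor 24575/36 ≈ 682.639.
Standard quotas: A 8.2269, G 9.8456, E 7.9867, B 5.3528, D 4.5881.
Lower quotas: A 8, G 9, E 7, B 5, D 4 (sum 33, leaving 3 seats).
Remainders in descending order: E 0.9867, G 0.8456, D 0.5881, B 0.3528, A 0.2269.
Largest remainders: E, G, D receive the extra seats.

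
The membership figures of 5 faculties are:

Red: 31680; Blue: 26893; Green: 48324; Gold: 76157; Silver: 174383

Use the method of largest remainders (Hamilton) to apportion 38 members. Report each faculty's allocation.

Standard divisor: 357437 ÷ 38 ≈ 9406.237.
Standard quotas: Red 3.3680, Blue 2.8591, Green 5.1374, Gold 8.0964, Silver 18.5391.
Lower quotas: Red 3, Blue 2, Green 5, Gold 8, Silver 18 (sum 36, leaving 2 seats).
Remainders in descending order: Blue 0.8591, Silver 0.5391, Red 0.3680, Green 0.1374, Gold 0.0964.
The surplus seats go to Blue, Silver.

Red 3, Blue 3, Green 5, Gold 8, Silver 19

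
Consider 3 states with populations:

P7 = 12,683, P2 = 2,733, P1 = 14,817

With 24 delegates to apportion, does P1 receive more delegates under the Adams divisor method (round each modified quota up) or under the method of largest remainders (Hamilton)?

Hamilton

Adams: P7 10, P2 3, P1 11.
Hamilton: P7 10, P2 2, P1 12.
P1 gets 11 under Adams and 12 under Hamilton.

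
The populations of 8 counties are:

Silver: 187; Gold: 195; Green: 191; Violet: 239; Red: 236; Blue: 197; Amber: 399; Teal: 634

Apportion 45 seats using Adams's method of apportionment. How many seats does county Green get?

Standard divisor 2278/45 ≈ 50.622; standard quotas: Silver 3.694, Gold 3.852, Green 3.773, Violet 4.721, Red 4.662, Blue 3.892, Amber 7.882, Teal 12.524.
Rounding up gives 4, 4, 4, 5, 5, 4, 8, 13 = 47 seats, so the divisor must be adjusted.
With modified divisor 57.3: modified quotas Silver 3.264, Gold 3.403, Green 3.333, Violet 4.171, Red 4.119, Blue 3.438, Amber 6.963, Teal 11.065.
Rounding up: Silver 4, Gold 4, Green 4, Violet 5, Red 5, Blue 4, Amber 7, Teal 12 (total 45).
Green receives 4.

4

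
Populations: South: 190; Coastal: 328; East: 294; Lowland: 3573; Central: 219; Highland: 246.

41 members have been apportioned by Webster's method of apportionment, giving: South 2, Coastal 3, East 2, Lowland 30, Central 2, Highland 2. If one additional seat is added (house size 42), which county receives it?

East

Priority for the next seat is population ÷ (current seats + 0.5).
Priorities: South 76.000, Coastal 93.714, East 117.600, Lowland 117.148, Central 87.600, Highland 98.400.
Highest priority: East.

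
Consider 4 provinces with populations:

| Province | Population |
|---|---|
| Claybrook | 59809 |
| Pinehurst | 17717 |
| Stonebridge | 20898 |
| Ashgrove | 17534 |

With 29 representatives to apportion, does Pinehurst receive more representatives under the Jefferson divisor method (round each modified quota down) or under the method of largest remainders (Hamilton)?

Jefferson: Claybrook 16, Pinehurst 4, Stonebridge 5, Ashgrove 4.
Hamilton: Claybrook 15, Pinehurst 5, Stonebridge 5, Ashgrove 4.
Pinehurst gets 4 under Jefferson and 5 under Hamilton.

Hamilton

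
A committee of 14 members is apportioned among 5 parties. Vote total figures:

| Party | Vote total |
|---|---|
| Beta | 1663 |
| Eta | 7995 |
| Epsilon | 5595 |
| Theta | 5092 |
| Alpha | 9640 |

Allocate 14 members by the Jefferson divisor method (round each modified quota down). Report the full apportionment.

Beta 0, Eta 4, Epsilon 3, Theta 2, Alpha 5

Standard divisor 29985/14 ≈ 2141.786; standard quotas: Beta 0.776, Eta 3.733, Epsilon 2.612, Theta 2.377, Alpha 4.501.
Rounding down gives 0, 3, 2, 2, 4 = 11 seats, so the divisor must be adjusted.
With modified divisor 1800: modified quotas Beta 0.924, Eta 4.442, Epsilon 3.108, Theta 2.829, Alpha 5.356.
Rounding down: Beta 0, Eta 4, Epsilon 3, Theta 2, Alpha 5 (total 14).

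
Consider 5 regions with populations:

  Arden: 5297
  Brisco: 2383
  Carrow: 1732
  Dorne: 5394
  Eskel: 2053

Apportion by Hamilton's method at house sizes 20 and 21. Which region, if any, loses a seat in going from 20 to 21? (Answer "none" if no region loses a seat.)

Eskel

At 20 seats: Arden 6, Brisco 3, Carrow 2, Dorne 6, Eskel 3.
At 21 seats: Arden 7, Brisco 3, Carrow 2, Dorne 7, Eskel 2.
Eskel drops from 3 to 2.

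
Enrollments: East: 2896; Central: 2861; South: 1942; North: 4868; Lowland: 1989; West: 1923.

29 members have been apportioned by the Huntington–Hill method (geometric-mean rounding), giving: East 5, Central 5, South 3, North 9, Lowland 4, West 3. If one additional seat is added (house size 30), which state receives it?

Priority for the next seat is population ÷ (√(s·(s+1))).
Priorities: East 528.735, Central 522.345, South 560.607, North 513.132, Lowland 444.754, West 555.122.
Highest priority: South.

South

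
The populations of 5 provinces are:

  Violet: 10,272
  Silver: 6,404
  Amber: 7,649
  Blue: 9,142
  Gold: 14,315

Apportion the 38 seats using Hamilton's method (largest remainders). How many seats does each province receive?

The standard divisor is 47782/38 ≈ 1257.421.
Standard quotas: Violet 8.1691, Silver 5.0930, Amber 6.0831, Blue 7.2704, Gold 11.3844.
Lower quotas: Violet 8, Silver 5, Amber 6, Blue 7, Gold 11 (sum 37, leaving 1 seat).
Remainders in descending order: Gold 0.3844, Blue 0.2704, Violet 0.1691, Silver 0.0930, Amber 0.0831.
The surplus seat goes to Gold.

Violet 8; Silver 5; Amber 6; Blue 7; Gold 12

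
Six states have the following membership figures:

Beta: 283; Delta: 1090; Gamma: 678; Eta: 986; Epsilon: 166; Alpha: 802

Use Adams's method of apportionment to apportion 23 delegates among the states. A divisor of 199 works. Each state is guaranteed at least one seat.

Beta=2; Delta=6; Gamma=4; Eta=5; Epsilon=1; Alpha=5

With modified divisor 199: modified quotas Beta 1.422, Delta 5.477, Gamma 3.407, Eta 4.955, Epsilon 0.834, Alpha 4.030.
Rounding up: Beta 2, Delta 6, Gamma 4, Eta 5, Epsilon 1, Alpha 5 (total 23).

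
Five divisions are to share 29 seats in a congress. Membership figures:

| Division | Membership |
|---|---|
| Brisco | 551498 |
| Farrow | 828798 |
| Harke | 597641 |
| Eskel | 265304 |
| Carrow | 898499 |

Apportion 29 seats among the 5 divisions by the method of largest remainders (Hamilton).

Brisco: 5; Farrow: 8; Harke: 6; Eskel: 2; Carrow: 8

The standard divisor is 3141740/29 ≈ 108335.862.
Standard quotas: Brisco 5.0906, Farrow 7.6503, Harke 5.5166, Eskel 2.4489, Carrow 8.2936.
Lower quotas: Brisco 5, Farrow 7, Harke 5, Eskel 2, Carrow 8 (sum 27, leaving 2 seats).
Remainders in descending order: Farrow 0.6503, Harke 0.5166, Eskel 0.4489, Carrow 0.2936, Brisco 0.0906.
The surplus seats go to Farrow, Harke.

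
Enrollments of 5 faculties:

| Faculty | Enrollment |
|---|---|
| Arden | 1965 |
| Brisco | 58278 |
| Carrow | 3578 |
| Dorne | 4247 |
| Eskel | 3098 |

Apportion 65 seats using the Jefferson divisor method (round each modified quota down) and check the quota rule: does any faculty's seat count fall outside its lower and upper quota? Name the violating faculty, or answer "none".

Brisco

Standard quotas: Arden 1.795, Brisco 53.229, Carrow 3.268, Dorne 3.879, Eskel 2.830.
Jefferson allocation: Arden 1, Brisco 55, Carrow 3, Dorne 4, Eskel 2.
Brisco has quota 53.229 (lower 53, upper 54) but receives 55 — outside the quota interval.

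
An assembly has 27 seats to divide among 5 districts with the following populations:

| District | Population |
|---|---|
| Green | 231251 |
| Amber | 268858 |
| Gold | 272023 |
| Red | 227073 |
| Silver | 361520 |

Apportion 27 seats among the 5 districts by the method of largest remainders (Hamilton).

Green 5, Amber 5, Gold 5, Red 5, Silver 7

The standard divisor is 1360725/27 ≈ 50397.222.
Standard quotas: Green 4.5886, Amber 5.3348, Gold 5.3976, Red 4.5057, Silver 7.1734.
Lower quotas: Green 4, Amber 5, Gold 5, Red 4, Silver 7 (sum 25, leaving 2 seats).
Remainders in descending order: Green 0.5886, Red 0.5057, Gold 0.3976, Amber 0.3348, Silver 0.1734.
Largest remainders: Green, Red receive the extra seats.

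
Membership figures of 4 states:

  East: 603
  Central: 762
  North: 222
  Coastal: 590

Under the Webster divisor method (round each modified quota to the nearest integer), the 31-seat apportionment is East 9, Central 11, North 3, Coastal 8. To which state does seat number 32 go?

Coastal

Priority for the next seat is population ÷ (current seats + 0.5).
Priorities: East 63.474, Central 66.261, North 63.429, Coastal 69.412.
Highest priority: Coastal.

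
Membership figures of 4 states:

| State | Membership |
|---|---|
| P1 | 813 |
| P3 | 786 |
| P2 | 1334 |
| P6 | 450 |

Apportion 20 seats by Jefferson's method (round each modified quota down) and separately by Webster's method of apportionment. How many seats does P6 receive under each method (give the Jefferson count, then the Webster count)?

2 and 3

Jefferson: P1 5, P3 5, P2 8, P6 2.
Webster: P1 5, P3 4, P2 8, P6 3.
P6 gets 2 under Jefferson and 3 under Webster.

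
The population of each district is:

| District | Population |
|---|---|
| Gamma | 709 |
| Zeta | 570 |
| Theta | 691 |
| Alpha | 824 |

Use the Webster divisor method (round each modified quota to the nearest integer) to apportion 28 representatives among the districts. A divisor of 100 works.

Gamma: 7, Zeta: 6, Theta: 7, Alpha: 8

With modified divisor 100: modified quotas Gamma 7.090, Zeta 5.700, Theta 6.910, Alpha 8.240.
Rounding to the nearest integer: Gamma 7, Zeta 6, Theta 7, Alpha 8 (total 28).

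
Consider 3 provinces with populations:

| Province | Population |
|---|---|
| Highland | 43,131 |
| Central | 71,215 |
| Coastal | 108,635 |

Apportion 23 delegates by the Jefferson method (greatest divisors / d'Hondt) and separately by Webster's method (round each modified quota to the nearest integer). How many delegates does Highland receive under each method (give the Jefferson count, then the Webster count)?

4 and 5

Jefferson: Highland 4, Central 7, Coastal 12.
Webster: Highland 5, Central 7, Coastal 11.
Highland gets 4 under Jefferson and 5 under Webster.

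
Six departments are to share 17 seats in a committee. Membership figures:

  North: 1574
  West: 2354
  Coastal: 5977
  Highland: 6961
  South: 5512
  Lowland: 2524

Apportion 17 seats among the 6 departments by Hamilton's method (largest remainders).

North=1; West=1; Coastal=4; Highland=5; South=4; Lowland=2

Standard divisor: 24902 ÷ 17 ≈ 1464.824.
Standard quotas: North 1.0745, West 1.6070, Coastal 4.0804, Highland 4.7521, South 3.7629, Lowland 1.7231.
Lower quotas: North 1, West 1, Coastal 4, Highland 4, South 3, Lowland 1 (sum 14, leaving 3 seats).
Remainders in descending order: South 0.7629, Highland 0.7521, Lowland 0.7231, West 0.6070, Coastal 0.0804, North 0.0745.
Largest remainders: South, Highland, Lowland receive the extra seats.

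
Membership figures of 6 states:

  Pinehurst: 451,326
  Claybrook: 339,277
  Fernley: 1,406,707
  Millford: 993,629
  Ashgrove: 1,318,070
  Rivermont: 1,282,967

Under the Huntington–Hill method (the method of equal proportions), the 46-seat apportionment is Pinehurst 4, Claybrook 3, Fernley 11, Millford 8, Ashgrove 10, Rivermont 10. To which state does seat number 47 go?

Priority for the next seat is population ÷ (√(s·(s+1))).
Priorities: Pinehurst 100919.562, Claybrook 97940.834, Fernley 122438.129, Millford 117100.301, Ashgrove 125673.044, Rivermont 122326.104.
Highest priority: Ashgrove.

Ashgrove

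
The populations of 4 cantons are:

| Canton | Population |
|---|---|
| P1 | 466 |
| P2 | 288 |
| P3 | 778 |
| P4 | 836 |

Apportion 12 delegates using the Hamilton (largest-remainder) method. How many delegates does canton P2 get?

Total 2368; standard divisor 2368/12 ≈ 197.333.
Standard quotas: P1 2.361, P2 1.459, P3 3.943, P4 4.236.
Lower quotas: P1 2, P2 1, P3 3, P4 4 (sum 10, leaving 2 seats).
Remainders in descending order: P3 0.943, P2 0.459, P1 0.361, P4 0.236.
Largest remainders: P3, P2 receive the extra seats.
P2 receives 2.

2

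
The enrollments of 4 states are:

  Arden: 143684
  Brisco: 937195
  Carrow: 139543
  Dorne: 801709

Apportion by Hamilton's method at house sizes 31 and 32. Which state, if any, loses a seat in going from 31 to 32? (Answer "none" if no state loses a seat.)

none

At 31 seats: Arden 2, Brisco 15, Carrow 2, Dorne 12.
At 32 seats: Arden 2, Brisco 15, Carrow 2, Dorne 13.
No state's allocation decreased.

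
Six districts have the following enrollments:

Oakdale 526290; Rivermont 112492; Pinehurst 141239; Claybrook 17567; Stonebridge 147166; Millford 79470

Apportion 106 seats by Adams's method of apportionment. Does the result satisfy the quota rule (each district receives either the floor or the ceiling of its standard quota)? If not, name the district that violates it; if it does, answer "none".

Oakdale

Standard quotas: Oakdale 54.467, Rivermont 11.642, Pinehurst 14.617, Claybrook 1.818, Stonebridge 15.231, Millford 8.225.
Adams allocation: Oakdale 53, Rivermont 12, Pinehurst 15, Claybrook 2, Stonebridge 15, Millford 9.
Oakdale has quota 54.467 (lower 54, upper 55) but receives 53 — outside the quota interval.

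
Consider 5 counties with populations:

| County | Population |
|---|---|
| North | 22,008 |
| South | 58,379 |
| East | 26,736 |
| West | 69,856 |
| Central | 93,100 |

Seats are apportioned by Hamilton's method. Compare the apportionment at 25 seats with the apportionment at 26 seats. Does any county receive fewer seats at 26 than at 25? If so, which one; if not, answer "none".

At 25 seats: North 2, South 5, East 3, West 6, Central 9.
At 26 seats: North 2, South 6, East 2, West 7, Central 9.
East drops from 3 to 2.

East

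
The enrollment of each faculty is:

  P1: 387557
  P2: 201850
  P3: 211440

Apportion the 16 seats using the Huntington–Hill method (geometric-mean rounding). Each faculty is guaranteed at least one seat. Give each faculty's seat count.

P1 8, P2 4, P3 4

With divisor 49534: modified quotas P1 7.824, P2 4.075, P3 4.269.
Geometric-mean thresholds: P1 √(7·8)=7.483, P2 √(4·5)=4.472, P3 √(4·5)=4.472.
Each quota rounded against its threshold gives P1 8, P2 4, P3 4 (total 16).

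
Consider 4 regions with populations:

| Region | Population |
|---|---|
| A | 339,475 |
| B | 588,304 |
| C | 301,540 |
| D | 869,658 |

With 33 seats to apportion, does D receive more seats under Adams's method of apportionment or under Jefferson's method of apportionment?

Adams: A 6, B 9, C 5, D 13.
Jefferson: A 5, B 9, C 5, D 14.
D gets 13 under Adams and 14 under Jefferson.

Jefferson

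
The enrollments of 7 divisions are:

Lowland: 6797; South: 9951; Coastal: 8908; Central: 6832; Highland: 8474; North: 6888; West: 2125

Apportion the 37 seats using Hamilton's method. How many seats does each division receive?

The standard divisor is 49975/37 ≈ 1350.676.
Standard quotas: Lowland 5.0323, South 7.3674, Coastal 6.5952, Central 5.0582, Highland 6.2739, North 5.0997, West 1.5733.
Lower quotas: Lowland 5, South 7, Coastal 6, Central 5, Highland 6, North 5, West 1 (sum 35, leaving 2 seats).
Remainders in descending order: Coastal 0.5952, West 0.5733, South 0.3674, Highland 0.2739, North 0.0997, Central 0.0582, Lowland 0.0323.
Largest remainders: Coastal, West receive the extra seats.

Lowland: 5; South: 7; Coastal: 7; Central: 5; Highland: 6; North: 5; West: 2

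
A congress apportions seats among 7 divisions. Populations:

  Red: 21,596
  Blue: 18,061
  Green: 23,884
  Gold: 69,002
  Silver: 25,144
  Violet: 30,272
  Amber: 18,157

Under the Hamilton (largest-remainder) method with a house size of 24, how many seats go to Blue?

2

Standard divisor: 206116 ÷ 24 ≈ 8588.167.
Standard quotas: Red 2.5146, Blue 2.1030, Green 2.7810, Gold 8.0345, Silver 2.9277, Violet 3.5249, Amber 2.1142.
Lower quotas: Red 2, Blue 2, Green 2, Gold 8, Silver 2, Violet 3, Amber 2 (sum 21, leaving 3 seats).
Remainders in descending order: Silver 0.9277, Green 0.7810, Violet 0.5249, Red 0.5146, Amber 0.1142, Blue 0.1030, Gold 0.0345.
Largest remainders: Silver, Green, Violet receive the extra seats.
Blue receives 2.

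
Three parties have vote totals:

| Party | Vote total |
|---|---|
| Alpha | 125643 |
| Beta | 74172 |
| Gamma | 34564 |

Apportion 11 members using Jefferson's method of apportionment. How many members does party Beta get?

Standard divisor 234379/11 ≈ 21307.182; standard quotas: Alpha 5.897, Beta 3.481, Gamma 1.622.
Rounding down gives 5, 3, 1 = 9 seats, so the divisor must be adjusted.
With modified divisor 18200: modified quotas Alpha 6.903, Beta 4.075, Gamma 1.899.
Rounding down: Alpha 6, Beta 4, Gamma 1 (total 11).
Beta receives 4.

4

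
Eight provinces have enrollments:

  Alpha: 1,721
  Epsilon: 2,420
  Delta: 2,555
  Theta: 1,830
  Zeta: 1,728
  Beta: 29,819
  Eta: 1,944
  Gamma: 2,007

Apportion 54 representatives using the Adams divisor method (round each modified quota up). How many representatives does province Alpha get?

Standard divisor 44024/54 ≈ 815.259; standard quotas: Alpha 2.111, Epsilon 2.968, Delta 3.134, Theta 2.245, Zeta 2.120, Beta 36.576, Eta 2.385, Gamma 2.462.
Rounding up gives 3, 3, 4, 3, 3, 37, 3, 3 = 59 seats, so the divisor must be adjusted.
With modified divisor 873.12: modified quotas Alpha 1.971, Epsilon 2.772, Delta 2.926, Theta 2.096, Zeta 1.979, Beta 34.152, Eta 2.226, Gamma 2.299.
Rounding up: Alpha 2, Epsilon 3, Delta 3, Theta 3, Zeta 2, Beta 35, Eta 3, Gamma 3 (total 54).
Alpha receives 2.

2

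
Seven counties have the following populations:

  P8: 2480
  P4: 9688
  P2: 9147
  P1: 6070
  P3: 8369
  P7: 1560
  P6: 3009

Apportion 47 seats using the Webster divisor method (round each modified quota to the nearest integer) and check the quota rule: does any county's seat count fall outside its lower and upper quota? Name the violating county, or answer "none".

none

Standard quotas: P8 2.891, P4 11.292, P2 10.662, P1 7.075, P3 9.755, P7 1.818, P6 3.507.
Webster allocation: P8 3, P4 11, P2 11, P1 7, P3 10, P7 2, P6 3.
Every allocation lies between the lower and upper quota.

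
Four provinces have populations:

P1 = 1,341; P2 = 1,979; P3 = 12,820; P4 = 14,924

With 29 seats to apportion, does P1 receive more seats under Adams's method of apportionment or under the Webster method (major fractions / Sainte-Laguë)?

Adams: P1 2, P2 2, P3 12, P4 13.
Webster: P1 1, P2 2, P3 12, P4 14.
P1 gets 2 under Adams and 1 under Webster.

Adams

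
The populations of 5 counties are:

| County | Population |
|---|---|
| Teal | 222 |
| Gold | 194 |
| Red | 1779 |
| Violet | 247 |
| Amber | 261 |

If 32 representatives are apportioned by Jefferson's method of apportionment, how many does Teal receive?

2

Standard divisor 2703/32 ≈ 84.469; standard quotas: Teal 2.628, Gold 2.297, Red 21.061, Violet 2.924, Amber 3.090.
Rounding down gives 2, 2, 21, 2, 3 = 30 seats, so the divisor must be adjusted.
With modified divisor 80: modified quotas Teal 2.775, Gold 2.425, Red 22.238, Violet 3.087, Amber 3.263.
Rounding down: Teal 2, Gold 2, Red 22, Violet 3, Amber 3 (total 32).
Teal receives 2.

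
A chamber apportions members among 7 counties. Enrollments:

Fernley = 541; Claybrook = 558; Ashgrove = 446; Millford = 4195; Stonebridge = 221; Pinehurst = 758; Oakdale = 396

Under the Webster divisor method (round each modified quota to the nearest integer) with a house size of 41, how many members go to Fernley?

3

Standard divisor 7115/41 ≈ 173.537; standard quotas: Fernley 3.117, Claybrook 3.215, Ashgrove 2.570, Millford 24.174, Stonebridge 1.274, Pinehurst 4.368, Oakdale 2.282.
Rounding to the nearest integer gives 3, 3, 3, 24, 1, 4, 2 = 40 seats, so the divisor must be adjusted.
With modified divisor 170: modified quotas Fernley 3.182, Claybrook 3.282, Ashgrove 2.624, Millford 24.676, Stonebridge 1.300, Pinehurst 4.459, Oakdale 2.329.
Rounding to the nearest integer: Fernley 3, Claybrook 3, Ashgrove 3, Millford 25, Stonebridge 1, Pinehurst 4, Oakdale 2 (total 41).
Fernley receives 3.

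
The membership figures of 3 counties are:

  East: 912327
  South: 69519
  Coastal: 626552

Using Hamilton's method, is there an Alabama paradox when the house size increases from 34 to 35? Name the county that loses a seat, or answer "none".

At 34 seats: East 19, South 2, Coastal 13.
At 35 seats: East 20, South 1, Coastal 14.
South drops from 2 to 1.

South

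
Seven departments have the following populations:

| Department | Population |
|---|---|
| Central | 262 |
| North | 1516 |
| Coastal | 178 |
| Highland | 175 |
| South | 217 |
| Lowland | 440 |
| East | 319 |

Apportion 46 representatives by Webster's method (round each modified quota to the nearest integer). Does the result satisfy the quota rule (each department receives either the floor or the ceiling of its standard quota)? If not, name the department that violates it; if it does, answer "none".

none

Standard quotas: Central 3.879, North 22.445, Coastal 2.635, Highland 2.591, South 3.213, Lowland 6.514, East 4.723.
Webster allocation: Central 4, North 22, Coastal 3, Highland 3, South 3, Lowland 6, East 5.
Every allocation lies between the lower and upper quota.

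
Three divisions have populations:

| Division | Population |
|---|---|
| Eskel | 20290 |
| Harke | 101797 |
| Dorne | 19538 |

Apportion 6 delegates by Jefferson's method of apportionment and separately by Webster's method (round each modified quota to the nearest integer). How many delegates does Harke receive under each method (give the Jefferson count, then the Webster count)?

5 and 4

Jefferson: Eskel 1, Harke 5, Dorne 0.
Webster: Eskel 1, Harke 4, Dorne 1.
Harke gets 5 under Jefferson and 4 under Webster.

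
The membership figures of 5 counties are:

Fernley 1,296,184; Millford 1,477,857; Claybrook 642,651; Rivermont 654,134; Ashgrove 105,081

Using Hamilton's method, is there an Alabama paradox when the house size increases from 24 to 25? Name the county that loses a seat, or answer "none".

Ashgrove

At 24 seats: Fernley 7, Millford 8, Claybrook 4, Rivermont 4, Ashgrove 1.
At 25 seats: Fernley 8, Millford 9, Claybrook 4, Rivermont 4, Ashgrove 0.
Ashgrove drops from 1 to 0.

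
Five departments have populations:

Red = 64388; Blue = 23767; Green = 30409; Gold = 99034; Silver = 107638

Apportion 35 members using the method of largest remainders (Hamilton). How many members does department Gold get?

11

Total 325236; standard divisor 325236/35 ≈ 9292.457.
Standard quotas: Red 6.9291, Blue 2.5577, Green 3.2724, Gold 10.6575, Silver 11.5834.
Lower quotas: Red 6, Blue 2, Green 3, Gold 10, Silver 11 (sum 32, leaving 3 seats).
Remainders in descending order: Red 0.9291, Gold 0.6575, Silver 0.5834, Blue 0.5577, Green 0.2724.
Largest remainders: Red, Gold, Silver receive the extra seats.
Gold receives 11.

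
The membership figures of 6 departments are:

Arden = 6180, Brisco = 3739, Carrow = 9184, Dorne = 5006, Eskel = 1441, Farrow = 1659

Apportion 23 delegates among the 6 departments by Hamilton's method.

Standard divisor: 27209 ÷ 23 = 1183.
Standard quotas: Arden 5.2240, Brisco 3.1606, Carrow 7.7633, Dorne 4.2316, Eskel 1.2181, Farrow 1.4024.
Lower quotas: Arden 5, Brisco 3, Carrow 7, Dorne 4, Eskel 1, Farrow 1 (sum 21, leaving 2 seats).
Remainders in descending order: Carrow 0.7633, Farrow 0.4024, Dorne 0.2316, Arden 0.2240, Eskel 0.2181, Brisco 0.1606.
Largest remainders: Carrow, Farrow receive the extra seats.

Arden: 5, Brisco: 3, Carrow: 8, Dorne: 4, Eskel: 1, Farrow: 2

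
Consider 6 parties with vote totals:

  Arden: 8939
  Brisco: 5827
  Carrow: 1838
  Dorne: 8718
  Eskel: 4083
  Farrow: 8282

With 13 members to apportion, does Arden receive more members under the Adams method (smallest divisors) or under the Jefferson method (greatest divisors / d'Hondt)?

Adams: Arden 3, Brisco 2, Carrow 1, Dorne 3, Eskel 1, Farrow 3.
Jefferson: Arden 4, Brisco 2, Carrow 0, Dorne 3, Eskel 1, Farrow 3.
Arden gets 3 under Adams and 4 under Jefferson.

Jefferson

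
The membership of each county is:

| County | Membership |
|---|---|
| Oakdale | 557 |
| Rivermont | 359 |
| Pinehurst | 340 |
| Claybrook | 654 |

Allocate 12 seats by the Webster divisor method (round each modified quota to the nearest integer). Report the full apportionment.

Oakdale: 4, Rivermont: 2, Pinehurst: 2, Claybrook: 4

Standard divisor 1910/12 ≈ 159.167; standard quotas: Oakdale 3.499, Rivermont 2.255, Pinehurst 2.136, Claybrook 4.109.
Rounding to the nearest integer gives 3, 2, 2, 4 = 11 seats, so the divisor must be adjusted.
With modified divisor 150: modified quotas Oakdale 3.713, Rivermont 2.393, Pinehurst 2.267, Claybrook 4.360.
Rounding to the nearest integer: Oakdale 4, Rivermont 2, Pinehurst 2, Claybrook 4 (total 12).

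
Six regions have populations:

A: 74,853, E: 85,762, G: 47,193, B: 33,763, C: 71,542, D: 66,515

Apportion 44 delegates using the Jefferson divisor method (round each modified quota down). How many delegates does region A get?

9

Standard divisor 379628/44 ≈ 8627.909; standard quotas: A 8.676, E 9.940, G 5.470, B 3.913, C 8.292, D 7.709.
Rounding down gives 8, 9, 5, 3, 8, 7 = 40 seats, so the divisor must be adjusted.
With modified divisor 8100: modified quotas A 9.241, E 10.588, G 5.826, B 4.168, C 8.832, D 8.212.
Rounding down: A 9, E 10, G 5, B 4, C 8, D 8 (total 44).
A receives 9.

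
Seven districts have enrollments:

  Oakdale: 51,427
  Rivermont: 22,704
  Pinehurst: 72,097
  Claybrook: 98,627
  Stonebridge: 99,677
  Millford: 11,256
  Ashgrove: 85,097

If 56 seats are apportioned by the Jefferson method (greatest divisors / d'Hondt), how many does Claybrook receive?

13

Standard divisor 440885/56 ≈ 7872.946; standard quotas: Oakdale 6.532, Rivermont 2.884, Pinehurst 9.158, Claybrook 12.527, Stonebridge 12.661, Millford 1.430, Ashgrove 10.809.
Rounding down gives 6, 2, 9, 12, 12, 1, 10 = 52 seats, so the divisor must be adjusted.
With modified divisor 7500: modified quotas Oakdale 6.857, Rivermont 3.027, Pinehurst 9.613, Claybrook 13.150, Stonebridge 13.290, Millford 1.501, Ashgrove 11.346.
Rounding down: Oakdale 6, Rivermont 3, Pinehurst 9, Claybrook 13, Stonebridge 13, Millford 1, Ashgrove 11 (total 56).
Claybrook receives 13.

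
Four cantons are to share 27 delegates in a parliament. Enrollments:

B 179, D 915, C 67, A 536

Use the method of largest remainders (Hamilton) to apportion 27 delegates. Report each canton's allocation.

Standard divisor: 1697 ÷ 27 ≈ 62.852.
Standard quotas: B 2.848, D 14.558, C 1.066, A 8.528.
Lower quotas: B 2, D 14, C 1, A 8 (sum 25, leaving 2 seats).
Remainders in descending order: B 0.848, D 0.558, A 0.528, C 0.066.
Largest remainders: B, D receive the extra seats.

B=3; D=15; C=1; A=8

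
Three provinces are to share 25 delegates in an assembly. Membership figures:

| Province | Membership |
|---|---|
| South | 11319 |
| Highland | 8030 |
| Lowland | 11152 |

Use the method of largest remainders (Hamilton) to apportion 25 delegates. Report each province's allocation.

Total 30501; standard divisor 30501/25 ≈ 1220.04.
Standard quotas: South 9.2776, Highland 6.5818, Lowland 9.1407.
Lower quotas: South 9, Highland 6, Lowland 9 (sum 24, leaving 1 seat).
Remainders in descending order: Highland 0.5818, South 0.2776, Lowland 0.1407.
The surplus seat goes to Highland.

South 9, Highland 7, Lowland 9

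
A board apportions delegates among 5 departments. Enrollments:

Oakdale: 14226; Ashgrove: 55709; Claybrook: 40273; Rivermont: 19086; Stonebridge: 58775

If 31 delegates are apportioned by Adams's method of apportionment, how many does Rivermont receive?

Standard divisor 188069/31 ≈ 6066.742; standard quotas: Oakdale 2.345, Ashgrove 9.183, Claybrook 6.638, Rivermont 3.146, Stonebridge 9.688.
Rounding up gives 3, 10, 7, 4, 10 = 34 seats, so the divisor must be adjusted.
With modified divisor 6600: modified quotas Oakdale 2.155, Ashgrove 8.441, Claybrook 6.102, Rivermont 2.892, Stonebridge 8.905.
Rounding up: Oakdale 3, Ashgrove 9, Claybrook 7, Rivermont 3, Stonebridge 9 (total 31).
Rivermont receives 3.

3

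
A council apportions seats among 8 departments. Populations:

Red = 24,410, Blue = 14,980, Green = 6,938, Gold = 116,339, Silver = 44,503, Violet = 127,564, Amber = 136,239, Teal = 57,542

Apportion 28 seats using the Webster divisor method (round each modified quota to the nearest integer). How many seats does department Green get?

0

Standard divisor 528515/28 ≈ 18875.536; standard quotas: Red 1.293, Blue 0.794, Green 0.368, Gold 6.163, Silver 2.358, Violet 6.758, Amber 7.218, Teal 3.048.
Rounding to the nearest integer gives 1, 1, 0, 6, 2, 7, 7, 3 = 27 seats, so the divisor must be adjusted.
With modified divisor 18000: modified quotas Red 1.356, Blue 0.832, Green 0.385, Gold 6.463, Silver 2.472, Violet 7.087, Amber 7.569, Teal 3.197.
Rounding to the nearest integer: Red 1, Blue 1, Green 0, Gold 6, Silver 2, Violet 7, Amber 8, Teal 3 (total 28).
Green receives 0.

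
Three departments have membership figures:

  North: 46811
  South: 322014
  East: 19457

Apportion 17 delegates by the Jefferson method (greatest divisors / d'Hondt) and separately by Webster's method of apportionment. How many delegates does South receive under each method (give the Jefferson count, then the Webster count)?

Jefferson: North 2, South 15, East 0.
Webster: North 2, South 14, East 1.
South gets 15 under Jefferson and 14 under Webster.

15 and 14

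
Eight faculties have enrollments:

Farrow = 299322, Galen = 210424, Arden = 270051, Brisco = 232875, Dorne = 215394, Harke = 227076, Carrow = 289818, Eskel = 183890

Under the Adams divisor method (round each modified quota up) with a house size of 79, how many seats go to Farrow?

Standard divisor 1928850/79 ≈ 24415.823; standard quotas: Farrow 12.259, Galen 8.618, Arden 11.060, Brisco 9.538, Dorne 8.822, Harke 9.300, Carrow 11.870, Eskel 7.532.
Rounding up gives 13, 9, 12, 10, 9, 10, 12, 8 = 83 seats, so the divisor must be adjusted.
With modified divisor 26100: modified quotas Farrow 11.468, Galen 8.062, Arden 10.347, Brisco 8.922, Dorne 8.253, Harke 8.700, Carrow 11.104, Eskel 7.046.
Rounding up: Farrow 12, Galen 9, Arden 11, Brisco 9, Dorne 9, Harke 9, Carrow 12, Eskel 8 (total 79).
Farrow receives 12.

12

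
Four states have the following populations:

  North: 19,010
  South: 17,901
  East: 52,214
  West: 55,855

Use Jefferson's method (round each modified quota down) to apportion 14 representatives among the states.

North 2; South 1; East 5; West 6

Standard divisor 144980/14 ≈ 10355.714; standard quotas: North 1.836, South 1.729, East 5.042, West 5.394.
Rounding down gives 1, 1, 5, 5 = 12 seats, so the divisor must be adjusted.
With modified divisor 9100: modified quotas North 2.089, South 1.967, East 5.738, West 6.138.
Rounding down: North 2, South 1, East 5, West 6 (total 14).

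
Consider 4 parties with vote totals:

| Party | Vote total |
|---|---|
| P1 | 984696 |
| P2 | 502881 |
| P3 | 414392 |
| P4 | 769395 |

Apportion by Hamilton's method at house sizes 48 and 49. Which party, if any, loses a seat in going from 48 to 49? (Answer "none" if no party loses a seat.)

none

At 48 seats: P1 18, P2 9, P3 7, P4 14.
At 49 seats: P1 18, P2 9, P3 8, P4 14.
No party's allocation decreased.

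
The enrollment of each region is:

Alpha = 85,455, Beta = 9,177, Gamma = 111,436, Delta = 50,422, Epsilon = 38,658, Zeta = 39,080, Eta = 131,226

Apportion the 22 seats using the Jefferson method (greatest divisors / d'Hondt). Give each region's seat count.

Alpha=4; Beta=0; Gamma=5; Delta=2; Epsilon=2; Zeta=2; Eta=7

Standard divisor 465454/22 ≈ 21157; standard quotas: Alpha 4.039, Beta 0.434, Gamma 5.267, Delta 2.383, Epsilon 1.827, Zeta 1.847, Eta 6.202.
Rounding down gives 4, 0, 5, 2, 1, 1, 6 = 19 seats, so the divisor must be adjusted.
With modified divisor 18660: modified quotas Alpha 4.580, Beta 0.492, Gamma 5.972, Delta 2.702, Epsilon 2.072, Zeta 2.094, Eta 7.032.
Rounding down: Alpha 4, Beta 0, Gamma 5, Delta 2, Epsilon 2, Zeta 2, Eta 7 (total 22).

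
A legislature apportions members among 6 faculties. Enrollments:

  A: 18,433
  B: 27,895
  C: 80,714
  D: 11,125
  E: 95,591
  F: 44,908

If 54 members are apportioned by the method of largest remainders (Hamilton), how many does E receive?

18

Standard divisor: 278666 ÷ 54 ≈ 5160.481.
Standard quotas: A 3.5720, B 5.4055, C 15.6408, D 2.1558, E 18.5237, F 8.7023.
Lower quotas: A 3, B 5, C 15, D 2, E 18, F 8 (sum 51, leaving 3 seats).
Remainders in descending order: F 0.7023, C 0.6408, A 0.5720, E 0.5237, B 0.4055, D 0.1558.
Largest remainders: F, C, A receive the extra seats.
E receives 18.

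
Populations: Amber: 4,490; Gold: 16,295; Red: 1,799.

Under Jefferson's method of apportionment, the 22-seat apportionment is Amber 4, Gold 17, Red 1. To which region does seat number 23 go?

Gold

Priority for the next seat is population ÷ (current seats + 1).
Priorities: Amber 898.000, Gold 905.278, Red 899.500.
Highest priority: Gold.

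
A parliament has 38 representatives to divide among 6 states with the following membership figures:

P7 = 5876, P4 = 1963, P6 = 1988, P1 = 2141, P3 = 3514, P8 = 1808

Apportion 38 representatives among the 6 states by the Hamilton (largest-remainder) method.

P7 13, P4 4, P6 4, P1 5, P3 8, P8 4

Standard divisor: 17290 ÷ 38 = 455.
Standard quotas: P7 12.9143, P4 4.3143, P6 4.3692, P1 4.7055, P3 7.7231, P8 3.9736.
Lower quotas: P7 12, P4 4, P6 4, P1 4, P3 7, P8 3 (sum 34, leaving 4 seats).
Remainders in descending order: P8 0.9736, P7 0.9143, P3 0.7231, P1 0.7055, P6 0.3692, P4 0.3143.
Largest remainders: P8, P7, P3, P1 receive the extra seats.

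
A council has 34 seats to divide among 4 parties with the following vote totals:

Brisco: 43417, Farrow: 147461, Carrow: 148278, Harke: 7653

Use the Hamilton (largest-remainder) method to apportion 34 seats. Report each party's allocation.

Standard divisor: 346809 ÷ 34 ≈ 10200.265.
Standard quotas: Brisco 4.2565, Farrow 14.4566, Carrow 14.5367, Harke 0.7503.
Lower quotas: Brisco 4, Farrow 14, Carrow 14, Harke 0 (sum 32, leaving 2 seats).
Remainders in descending order: Harke 0.7503, Carrow 0.5367, Farrow 0.4566, Brisco 0.2565.
Largest remainders: Harke, Carrow receive the extra seats.

Brisco: 4; Farrow: 14; Carrow: 15; Harke: 1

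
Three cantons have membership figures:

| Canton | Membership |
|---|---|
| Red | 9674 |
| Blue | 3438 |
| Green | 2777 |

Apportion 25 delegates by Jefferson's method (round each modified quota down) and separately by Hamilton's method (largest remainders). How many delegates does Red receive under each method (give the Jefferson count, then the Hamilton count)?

16 and 15

Jefferson: Red 16, Blue 5, Green 4.
Hamilton: Red 15, Blue 6, Green 4.
Red gets 16 under Jefferson and 15 under Hamilton.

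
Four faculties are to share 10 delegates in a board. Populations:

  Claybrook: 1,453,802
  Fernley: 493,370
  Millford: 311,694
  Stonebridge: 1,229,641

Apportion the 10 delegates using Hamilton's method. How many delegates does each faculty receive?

Total 3488507; standard divisor 3488507/10 ≈ 348850.7.
Standard quotas: Claybrook 4.1674, Fernley 1.4143, Millford 0.8935, Stonebridge 3.5248.
Lower quotas: Claybrook 4, Fernley 1, Millford 0, Stonebridge 3 (sum 8, leaving 2 seats).
Remainders in descending order: Millford 0.8935, Stonebridge 0.5248, Fernley 0.4143, Claybrook 0.1674.
Largest remainders: Millford, Stonebridge receive the extra seats.

Claybrook 4; Fernley 1; Millford 1; Stonebridge 4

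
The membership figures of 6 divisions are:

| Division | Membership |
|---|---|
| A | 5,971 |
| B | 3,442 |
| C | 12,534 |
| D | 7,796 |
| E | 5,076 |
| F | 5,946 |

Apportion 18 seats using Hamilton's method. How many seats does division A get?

Standard divisor: 40765 ÷ 18 ≈ 2264.722.
Standard quotas: A 2.6365, B 1.5198, C 5.5345, D 3.4424, E 2.2413, F 2.6255.
Lower quotas: A 2, B 1, C 5, D 3, E 2, F 2 (sum 15, leaving 3 seats).
Remainders in descending order: A 0.6365, F 0.6255, C 0.5345, B 0.5198, D 0.4424, E 0.2413.
The surplus seats go to A, F, C.
A receives 3.

3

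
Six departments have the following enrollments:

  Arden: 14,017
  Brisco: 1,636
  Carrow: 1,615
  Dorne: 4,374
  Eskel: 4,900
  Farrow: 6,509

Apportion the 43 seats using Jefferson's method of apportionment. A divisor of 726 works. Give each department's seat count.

Arden 19, Brisco 2, Carrow 2, Dorne 6, Eskel 6, Farrow 8

With modified divisor 726: modified quotas Arden 19.307, Brisco 2.253, Carrow 2.225, Dorne 6.025, Eskel 6.749, Farrow 8.966.
Rounding down: Arden 19, Brisco 2, Carrow 2, Dorne 6, Eskel 6, Farrow 8 (total 43).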